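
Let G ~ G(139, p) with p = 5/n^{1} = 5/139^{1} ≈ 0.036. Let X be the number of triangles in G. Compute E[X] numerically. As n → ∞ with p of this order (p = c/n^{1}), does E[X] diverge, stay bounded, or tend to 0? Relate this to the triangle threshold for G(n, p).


Number of potential triangles: C(139, 3) = 437989.
Each occurs with probability p³ ≈ (0.036)³ ≈ 4.65442e-05.
By linearity: E[X] = C(139, 3)·p³ ≈ 437989 · 4.65442e-05 ≈ 20.386.
Here α = 1, so p = 5/n is exactly at the triangle threshold p ~ 1/n. Asymptotically E[X] → c³/6 = 5³/6 = 125/6 ≈ 20.833, a bounded constant. In this regime the triangle count is asymptotically Poisson(c³/6).

E[X] ≈ 20.386; in regime p = Θ(1/n^{1}) E[X] stays bounded (at the triangle threshold p ~ 1/n).


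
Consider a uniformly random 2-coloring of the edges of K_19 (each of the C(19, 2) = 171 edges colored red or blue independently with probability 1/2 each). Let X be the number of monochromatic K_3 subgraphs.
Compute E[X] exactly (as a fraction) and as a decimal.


Let X = Σ_S X_S over the C(19, 3) = 969 subsets S of size 3, where X_S = 1 if the K_3 on S is monochromatic.
For a fixed S, the K_3 on S has C(3, 2) = 3 edges. P[all 3 edges red] = (1/2)^3, and likewise for blue, so P[monochromatic] = 2·(1/2)^3 = 2^{1 − 3} = 1/4.
Summing: E[X] = C(19, 3) · 2^{1 − 3} = 969 · 1/4 = 969/4.
Numerically: E[X] ≈ 242.25000.

E[X] = C(19,3)·2^(1−C(3,2)) = 969/4 ≈ 242.25000.


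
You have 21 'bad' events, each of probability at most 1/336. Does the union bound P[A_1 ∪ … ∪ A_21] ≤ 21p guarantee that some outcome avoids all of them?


Union bound: P[∪_{i=1}^{21} A_i] ≤ Σ_i P[A_i] ≤ 21·p = 21·(1/336) = 1/16.
Numerically: 1/16 ≈ 0.062500.
Is 1/16 < 1? YES.
Since P[∪ A_i] ≤ 1/16 < 1, the complement has P[∩ A_i^c] ≥ 1 − 1/16 = 15/16 > 0, so some outcome avoids every A_i.

21·p = 1/16 ≈ 0.062500; existence CERTIFIED by the union bound.


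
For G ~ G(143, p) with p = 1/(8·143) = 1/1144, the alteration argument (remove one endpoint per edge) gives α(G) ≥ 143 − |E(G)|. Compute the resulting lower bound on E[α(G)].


E[|E(G)|] = C(143, 2)·p = 10153 · (1/1144) = 71/8.
E[α(G)] ≥ n − E[|E(G)|] = 143 − 71/8 = 1073/8.
Numerically: ≈ 134.125.
(This is only a lower bound; the true E[α(G)] may be larger.)

E[α(G)] ≥ 1073/8 ≈ 134.125.


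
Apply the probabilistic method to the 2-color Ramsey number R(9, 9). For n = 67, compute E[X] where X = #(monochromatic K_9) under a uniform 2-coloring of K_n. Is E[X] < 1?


E[X] = C(67, 9) · 2^{1 − 36} = 42757703560 · 2^{−35} = 42757703560/34359738368.
As a reduced fraction: E[X] = 5344712945/4294967296 ≈ 1.2444130.
Is E[X] < 1? NO.
Since E[X] ≥ 1, the first-moment bound is inconclusive at n = 67; it does NOT by itself certify R(9, 9) > 67.

E[X] = 5344712945/4294967296 ≈ 1.2444130; E[X] ≥ 1; first-moment method inconclusive here.


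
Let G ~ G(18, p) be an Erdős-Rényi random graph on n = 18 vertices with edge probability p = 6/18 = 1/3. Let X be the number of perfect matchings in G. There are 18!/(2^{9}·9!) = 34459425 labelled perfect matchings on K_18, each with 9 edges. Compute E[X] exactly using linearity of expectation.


K_18 has 18!/(2^{9}·9!) = 34459425 labelled perfect matchings.
For each such perfect matching H, let X_H = 1 if all 9 edges of H are present in G. Then P[X_H = 1] = p^{9} = (1/3)^{9} = 1/19683.
Summing the indicators: E[X] = Σ_H E[X_H] = 34459425 · p^{9} = 34459425 · 1/19683 = 425425/243.
Numerically: E[X] ≈ 1750.72.

E[X] = 34459425 · (1/3)^{9} = 425425/243 ≈ 1750.72.


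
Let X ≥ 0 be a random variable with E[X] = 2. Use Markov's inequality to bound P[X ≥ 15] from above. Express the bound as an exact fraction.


μ = E[X] = 2, a = 15.
Markov: P[X ≥ 15] ≤ μ/a = (2)/15 = 2/15.
Numerically: ≈ 0.133333.
(Since a = 15 > μ = 2.000000, the bound 2/15 is < 1 and informative.)

P[X ≥ 15] ≤ 2/15 ≈ 0.133333.


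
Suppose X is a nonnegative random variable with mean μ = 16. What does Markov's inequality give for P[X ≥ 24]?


μ = E[X] = 16, a = 24.
Markov: P[X ≥ 24] ≤ μ/a = (16)/24 = 2/3.
Numerically: ≈ 0.6667.
(Since a = 24 > μ = 16.0000, the bound 2/3 is < 1 and informative.)

P[X ≥ 24] ≤ 2/3 ≈ 0.6667.


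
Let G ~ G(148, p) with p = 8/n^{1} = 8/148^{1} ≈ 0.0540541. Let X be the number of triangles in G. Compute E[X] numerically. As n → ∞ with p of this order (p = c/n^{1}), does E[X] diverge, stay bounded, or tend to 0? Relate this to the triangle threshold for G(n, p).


Number of potential triangles: C(148, 3) = 529396.
Each occurs with probability p³ ≈ (0.0540541)³ ≈ 1.57937338e-04.
By linearity: E[X] = C(148, 3)·p³ ≈ 529396 · 1.57937338e-04 ≈ 83.611395.
Here α = 1, so p = 8/n is exactly at the triangle threshold p ~ 1/n. Asymptotically E[X] → c³/6 = 8³/6 = 256/3 ≈ 85.333333, a bounded constant. In this regime the triangle count is asymptotically Poisson(c³/6).

E[X] ≈ 83.611395; in regime p = Θ(1/n^{1}) E[X] stays bounded (at the triangle threshold p ~ 1/n).


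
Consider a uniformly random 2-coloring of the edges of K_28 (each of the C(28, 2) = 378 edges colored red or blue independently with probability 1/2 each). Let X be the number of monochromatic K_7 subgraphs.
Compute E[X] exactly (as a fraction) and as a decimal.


Let X = Σ_S X_S over the C(28, 7) = 1184040 subsets S of size 7, where X_S = 1 if the K_7 on S is monochromatic.
For a fixed S, the K_7 on S has C(7, 2) = 21 edges. P[all 21 edges red] = (1/2)^21, and likewise for blue, so P[monochromatic] = 2·(1/2)^21 = 2^{1 − 21} = 1/1048576.
Summing: E[X] = C(28, 7) · 2^{1 − 21} = 1184040 · 1/1048576 = 148005/131072.
Numerically: E[X] ≈ 1.1292.

E[X] = C(28,7)·2^(1−C(7,2)) = 148005/131072 ≈ 1.1292.


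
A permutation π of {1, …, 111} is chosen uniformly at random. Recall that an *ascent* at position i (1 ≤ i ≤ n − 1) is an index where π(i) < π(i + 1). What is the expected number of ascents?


Write X = Σ X_I over i = 1, …, 110, with X_I the indicator of one ascent.
There are 110 indicators.
For each fixed i, the pair (π(i), π(i+1)) is a uniformly random ordered pair of distinct values from {1, …, 111}; by symmetry P[π(i) < π(i+1)] = 1/2.
By linearity: E[X] = 110 · (1/2) = (111 − 1) · (1/2) = 55 ≈ 55.000.

E[X] = 55 = 55.000.


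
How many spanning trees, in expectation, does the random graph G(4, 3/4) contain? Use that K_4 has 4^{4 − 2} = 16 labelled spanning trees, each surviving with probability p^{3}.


K_4 has 4^{4 − 2} = 16 labelled spanning trees.
For each such spanning tree H, let X_H = 1 if all 3 edges of H are present in G. Then P[X_H = 1] = p^{3} = (3/4)^{3} = 27/64.
By linearity: E[X] = Σ_H E[X_H] = 16 · p^{3} = 16 · 27/64 = 27/4.
Numerically: E[X] ≈ 6.75.

E[X] = 16 · (3/4)^{3} = 27/4 ≈ 6.75.


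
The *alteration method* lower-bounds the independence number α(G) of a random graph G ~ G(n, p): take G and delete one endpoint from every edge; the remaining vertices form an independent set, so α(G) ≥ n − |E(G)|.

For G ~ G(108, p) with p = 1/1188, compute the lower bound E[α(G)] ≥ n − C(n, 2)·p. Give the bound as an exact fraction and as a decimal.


E[|E(G)|] = C(108, 2)·p = 5778 · (1/1188) = 107/22.
E[α(G)] ≥ n − E[|E(G)|] = 108 − 107/22 = 2269/22.
Numerically: ≈ 103.13636.
(This is only a lower bound; the true E[α(G)] may be larger.)

E[α(G)] ≥ 2269/22 ≈ 103.13636.


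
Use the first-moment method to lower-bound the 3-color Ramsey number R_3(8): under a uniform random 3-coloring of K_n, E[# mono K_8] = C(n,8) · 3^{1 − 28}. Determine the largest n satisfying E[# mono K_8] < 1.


We need C(n, 8) · 3^{1 − 28} < 1, i.e. C(n, 8) < 3^{28 − 1} = 7625597484987.
Check values of n near the boundary:
  n = 150: C(150, 8) = 5257211409450; 5257211409450 < 7625597484987? YES
  n = 151: C(151, 8) = 5551321138650; 5551321138650 < 7625597484987? YES
  n = 152: C(152, 8) = 5859727868575; 5859727868575 < 7625597484987? YES
  n = 153: C(153, 8) = 6183023199255; 6183023199255 < 7625597484987? YES
  n = 154: C(154, 8) = 6521818990995; 6521818990995 < 7625597484987? YES
  n = 155: C(155, 8) = 6876747915675; 6876747915675 < 7625597484987? YES
  n = 156: C(156, 8) = 7248464019225; 7248464019225 < 7625597484987? YES
  n = 157: C(157, 8) = 7637643295425; 7637643295425 < 7625597484987? NO
  n = 158: C(158, 8) = 8044984271181; 8044984271181 < 7625597484987? NO
  n = 159: C(159, 8) = 8471208603429; 8471208603429 < 7625597484987? NO
The largest n with C(n, 8) < 7625597484987 is n = 156 (where E[X] = 805384891025/847288609443 ≈ 0.95054). Hence R_3(8) > 156, i.e. R_3(8) ≥ 157.

Largest n = 156; hence R_3(8) > 156.


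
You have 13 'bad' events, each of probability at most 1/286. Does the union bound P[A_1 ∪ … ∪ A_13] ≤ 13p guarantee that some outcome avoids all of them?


Union bound: P[∪_{i=1}^{13} A_i] ≤ Σ_i P[A_i] ≤ 13·p = 13·(1/286) = 1/22.
Numerically: 1/22 ≈ 0.04545.
Is 1/22 < 1? YES.
Since P[∪ A_i] ≤ 1/22 < 1, the complement has P[∩ A_i^c] ≥ 1 − 1/22 = 21/22 > 0, so some outcome avoids every A_i.

13·p = 1/22 ≈ 0.04545; existence CERTIFIED by the union bound.


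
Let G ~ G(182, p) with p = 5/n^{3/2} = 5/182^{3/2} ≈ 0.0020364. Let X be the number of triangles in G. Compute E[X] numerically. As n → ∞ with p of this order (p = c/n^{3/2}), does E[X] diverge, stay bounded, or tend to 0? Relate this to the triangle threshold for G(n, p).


Number of potential triangles: C(182, 3) = 988260.
Each occurs with probability p³ ≈ (0.0020364)³ ≈ 8.44478830e-09.
By linearity: E[X] = C(182, 3)·p³ ≈ 988260 · 8.44478830e-09 ≈ 0.008346.
Since α = 3/2 > 1, p = c/n^{3/2} = o(1/n) is below the triangle threshold p ~ 1/n. Asymptotically E[X] ~ (c³/6)·n^{3(1−α)} = (5³/6)·n^{-1.5} → 0, so by Markov's inequality G has no triangles w.h.p.

E[X] ≈ 0.008346; in regime p = Θ(1/n^{3/2}) E[X] tends to 0 (below the triangle threshold p ~ 1/n).


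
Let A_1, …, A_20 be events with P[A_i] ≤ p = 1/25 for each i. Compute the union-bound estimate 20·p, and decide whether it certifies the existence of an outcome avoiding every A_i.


Union bound: P[∪_{i=1}^{20} A_i] ≤ Σ_i P[A_i] ≤ 20·p = 20·(1/25) = 4/5.
Numerically: 4/5 ≈ 0.8000.
Is 4/5 < 1? YES.
Since P[∪ A_i] ≤ 4/5 < 1, the complement has P[∩ A_i^c] ≥ 1 − 4/5 = 1/5 > 0, so some outcome avoids every A_i.

20·p = 4/5 ≈ 0.8000; existence CERTIFIED by the union bound.


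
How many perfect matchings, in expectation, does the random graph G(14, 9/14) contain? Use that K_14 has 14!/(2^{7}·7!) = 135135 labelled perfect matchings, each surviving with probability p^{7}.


K_14 has 14!/(2^{7}·7!) = 135135 labelled perfect matchings.
For each such perfect matching H, let X_H = 1 if all 7 edges of H are present in G. Then P[X_H = 1] = p^{7} = (9/14)^{7} = 4782969/105413504.
Summing the indicators: E[X] = Σ_H E[X_H] = 135135 · p^{7} = 135135 · 4782969/105413504 = 92335216545/15059072.
Numerically: E[X] ≈ 6131.53.

E[X] = 135135 · (9/14)^{7} = 92335216545/15059072 ≈ 6131.53.


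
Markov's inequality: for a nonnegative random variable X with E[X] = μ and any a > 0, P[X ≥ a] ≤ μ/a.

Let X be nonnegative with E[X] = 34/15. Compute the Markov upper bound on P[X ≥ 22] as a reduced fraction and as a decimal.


μ = E[X] = 34/15, a = 22.
Markov: P[X ≥ 22] ≤ μ/a = (34/15)/22 = 17/165.
Numerically: ≈ 0.103.
(Since a = 22 > μ = 2.267, the bound 17/165 is < 1 and informative.)

P[X ≥ 22] ≤ 17/165 ≈ 0.103.


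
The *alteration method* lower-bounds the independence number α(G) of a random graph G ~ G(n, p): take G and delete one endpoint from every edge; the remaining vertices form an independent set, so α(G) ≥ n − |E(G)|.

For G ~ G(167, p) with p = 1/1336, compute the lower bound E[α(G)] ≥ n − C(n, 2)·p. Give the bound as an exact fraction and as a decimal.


E[|E(G)|] = C(167, 2)·p = 13861 · (1/1336) = 83/8.
E[α(G)] ≥ n − E[|E(G)|] = 167 − 83/8 = 1253/8.
Numerically: ≈ 156.6250.
(This is only a lower bound; the true E[α(G)] may be larger.)

E[α(G)] ≥ 1253/8 ≈ 156.6250.


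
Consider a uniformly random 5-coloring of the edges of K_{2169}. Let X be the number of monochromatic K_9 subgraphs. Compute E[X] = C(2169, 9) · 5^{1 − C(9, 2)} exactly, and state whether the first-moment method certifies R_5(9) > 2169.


E[X] = C(2169, 9) · 5^{1 − 36} = 2879753360044504243499683 · 5^{−35} = 2879753360044504243499683/2910383045673370361328125.
As a reduced fraction: E[X] = 2879753360044504243499683/2910383045673370361328125 ≈ 0.989.
Is E[X] < 1? YES.
Since E[X] < 1, there exists a 5-coloring of K_{2169} with no monochromatic K_9; hence R_5(9) > 2169.

E[X] = 2879753360044504243499683/2910383045673370361328125 ≈ 0.989; E[X] < 1, so R_5(9) > 2169.


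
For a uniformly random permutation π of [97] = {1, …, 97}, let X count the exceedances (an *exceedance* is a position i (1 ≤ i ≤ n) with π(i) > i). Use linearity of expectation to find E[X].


Write X = Σ_{i=1}^{97} X_i, where X_i = 1_{π(i) > i}.
For each fixed i, π(i) is uniform over {1, …, 97} (marginal of a uniform permutation), so P[π(i) > i] = (n − i)/n. Summing: Σ_{i=1}^{97} (n − i)/n = (0 + 1 + … + 96)/97 = 97(97 − 1)/(2·97) = (97 − 1)/2.
Hence E[X] = Σ_{i=1}^{97} (97 − i)/97 = 48 ≈ 48.00000.

E[X] = 48 = 48.00000.


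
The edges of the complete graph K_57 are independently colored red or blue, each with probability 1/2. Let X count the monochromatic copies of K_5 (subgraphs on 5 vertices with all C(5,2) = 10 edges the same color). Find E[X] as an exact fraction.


Let X = Σ_S X_S over the C(57, 5) = 4187106 subsets S of size 5, where X_S = 1 if the K_5 on S is monochromatic.
For a fixed S, the K_5 on S has C(5, 2) = 10 edges. P[all 10 edges red] = (1/2)^10, and likewise for blue, so P[monochromatic] = 2·(1/2)^10 = 2^{1 − 10} = 1/512.
By linearity of expectation: E[X] = C(57, 5) · 2^{1 − 10} = 4187106 · 1/512 = 2093553/256.
Numerically: E[X] ≈ 8177.941406.

E[X] = C(57,5)·2^(1−C(5,2)) = 2093553/256 ≈ 8177.941406.


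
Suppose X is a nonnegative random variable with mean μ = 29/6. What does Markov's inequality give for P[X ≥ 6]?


μ = E[X] = 29/6, a = 6.
Markov: P[X ≥ 6] ≤ μ/a = (29/6)/6 = 29/36.
Numerically: ≈ 0.805556.
(Since a = 6 > μ = 4.833333, the bound 29/36 is < 1 and informative.)

P[X ≥ 6] ≤ 29/36 ≈ 0.805556.


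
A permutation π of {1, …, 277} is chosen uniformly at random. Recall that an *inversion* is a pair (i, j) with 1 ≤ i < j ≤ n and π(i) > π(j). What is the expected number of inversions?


Write X = Σ X_I over the C(277, 2) = 38226 pairs i < j, with X_I the indicator of one inversion.
There are 38226 indicators.
For each fixed pair i < j, the values π(i) and π(j) are two distinct elements of {1, …, 277} in uniformly random order; by symmetry P[π(i) > π(j)] = 1/2.
By linearity: E[X] = 38226 · (1/2) = C(277, 2) · (1/2) = 38226/2 = 19113 ≈ 19113.000.

E[X] = 19113 = 19113.000.


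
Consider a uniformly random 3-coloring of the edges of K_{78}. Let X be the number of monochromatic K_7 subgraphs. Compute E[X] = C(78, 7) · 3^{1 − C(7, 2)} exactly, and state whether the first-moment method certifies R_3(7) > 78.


E[X] = C(78, 7) · 3^{1 − 21} = 2641902120 · 3^{−20} = 2641902120/3486784401.
As a reduced fraction: E[X] = 293544680/387420489 ≈ 0.7576901.
Is E[X] < 1? YES.
Since E[X] < 1, there exists a 3-coloring of K_{78} with no monochromatic K_7; hence R_3(7) > 78.

E[X] = 293544680/387420489 ≈ 0.7576901; E[X] < 1, so R_3(7) > 78.


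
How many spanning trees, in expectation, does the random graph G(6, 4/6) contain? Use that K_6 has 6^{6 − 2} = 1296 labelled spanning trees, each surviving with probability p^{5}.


K_6 has 6^{6 − 2} = 1296 labelled spanning trees.
For each such spanning tree H, let X_H = 1 if all 5 edges of H are present in G. Then P[X_H = 1] = p^{5} = (2/3)^{5} = 32/243.
Summing the indicators: E[X] = Σ_H E[X_H] = 1296 · p^{5} = 1296 · 32/243 = 512/3.
Numerically: E[X] ≈ 171.

E[X] = 1296 · (2/3)^{5} = 512/3 ≈ 171.


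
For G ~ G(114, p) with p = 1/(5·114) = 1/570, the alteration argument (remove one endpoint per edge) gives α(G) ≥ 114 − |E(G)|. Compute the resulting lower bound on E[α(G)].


E[|E(G)|] = C(114, 2)·p = 6441 · (1/570) = 113/10.
E[α(G)] ≥ n − E[|E(G)|] = 114 − 113/10 = 1027/10.
Numerically: ≈ 102.700.
(This is only a lower bound; the true E[α(G)] may be larger.)

E[α(G)] ≥ 1027/10 ≈ 102.700.


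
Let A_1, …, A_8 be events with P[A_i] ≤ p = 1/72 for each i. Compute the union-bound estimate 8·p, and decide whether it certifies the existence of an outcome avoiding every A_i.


Union bound: P[∪_{i=1}^{8} A_i] ≤ Σ_i P[A_i] ≤ 8·p = 8·(1/72) = 1/9.
Numerically: 1/9 ≈ 0.1111111.
Is 1/9 < 1? YES.
Since P[∪ A_i] ≤ 1/9 < 1, the complement has P[∩ A_i^c] ≥ 1 − 1/9 = 8/9 > 0, so some outcome avoids every A_i.

8·p = 1/9 ≈ 0.1111111; existence CERTIFIED by the union bound.


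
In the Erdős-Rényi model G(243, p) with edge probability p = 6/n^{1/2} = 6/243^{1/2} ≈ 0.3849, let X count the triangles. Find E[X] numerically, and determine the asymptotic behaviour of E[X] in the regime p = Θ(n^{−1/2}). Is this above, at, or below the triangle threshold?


Number of potential triangles: C(243, 3) = 2362041.
Each occurs with probability p³ ≈ (0.3849)³ ≈ 5.70222488e-02.
By linearity: E[X] = C(243, 3)·p³ ≈ 2362041 · 5.70222488e-02 ≈ 134688.889599.
Since α = 1/2 < 1, p = c/n^{1/2} ≫ 1/n is above the triangle threshold p ~ 1/n. Asymptotically E[X] ~ (c³/6)·n^{3(1−α)} = (6³/6)·n^{1.5} → ∞; triangles are abundant w.h.p.

E[X] ≈ 134688.889599; in regime p = Θ(1/n^{1/2}) E[X] diverges (above the triangle threshold p ~ 1/n).


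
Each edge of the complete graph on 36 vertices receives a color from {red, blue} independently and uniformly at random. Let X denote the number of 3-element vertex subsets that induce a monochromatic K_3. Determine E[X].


Let X = Σ_S X_S over the C(36, 3) = 7140 subsets S of size 3, where X_S = 1 if the K_3 on S is monochromatic.
For a fixed S, the K_3 on S has C(3, 2) = 3 edges. P[all 3 edges red] = (1/2)^3, and likewise for blue, so P[monochromatic] = 2·(1/2)^3 = 2^{1 − 3} = 1/4.
By linearity of expectation: E[X] = C(36, 3) · 2^{1 − 3} = 7140 · 1/4 = 1785.
Numerically: E[X] ≈ 1785.000000.

E[X] = C(36,3)·2^(1−C(3,2)) = 1785 ≈ 1785.000000.


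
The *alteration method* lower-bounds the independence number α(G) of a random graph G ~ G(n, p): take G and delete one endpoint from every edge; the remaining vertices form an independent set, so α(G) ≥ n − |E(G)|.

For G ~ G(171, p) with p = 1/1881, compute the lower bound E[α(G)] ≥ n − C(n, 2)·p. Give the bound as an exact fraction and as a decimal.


E[|E(G)|] = C(171, 2)·p = 14535 · (1/1881) = 85/11.
E[α(G)] ≥ n − E[|E(G)|] = 171 − 85/11 = 1796/11.
Numerically: ≈ 163.27273.
(This is only a lower bound; the true E[α(G)] may be larger.)

E[α(G)] ≥ 1796/11 ≈ 163.27273.


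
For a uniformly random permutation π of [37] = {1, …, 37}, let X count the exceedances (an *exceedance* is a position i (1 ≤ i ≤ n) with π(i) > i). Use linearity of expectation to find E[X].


Write X = Σ_{i=1}^{37} X_i, where X_i = 1_{π(i) > i}.
For each fixed i, π(i) is uniform over {1, …, 37} (marginal of a uniform permutation), so P[π(i) > i] = (n − i)/n. Summing: Σ_{i=1}^{37} (n − i)/n = (0 + 1 + … + 36)/37 = 37(37 − 1)/(2·37) = (37 − 1)/2.
Hence E[X] = Σ_{i=1}^{37} (37 − i)/37 = 18 ≈ 18.000.

E[X] = 18 = 18.000.


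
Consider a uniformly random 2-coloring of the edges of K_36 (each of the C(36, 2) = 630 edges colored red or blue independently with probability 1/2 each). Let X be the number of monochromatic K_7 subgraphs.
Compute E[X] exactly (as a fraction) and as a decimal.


Let X = Σ_S X_S over the C(36, 7) = 8347680 subsets S of size 7, where X_S = 1 if the K_7 on S is monochromatic.
For a fixed S, the K_7 on S has C(7, 2) = 21 edges. P[all 21 edges red] = (1/2)^21, and likewise for blue, so P[monochromatic] = 2·(1/2)^21 = 2^{1 − 21} = 1/1048576.
Summing: E[X] = C(36, 7) · 2^{1 − 21} = 8347680 · 1/1048576 = 260865/32768.
Numerically: E[X] ≈ 7.961.

E[X] = C(36,7)·2^(1−C(7,2)) = 260865/32768 ≈ 7.961.


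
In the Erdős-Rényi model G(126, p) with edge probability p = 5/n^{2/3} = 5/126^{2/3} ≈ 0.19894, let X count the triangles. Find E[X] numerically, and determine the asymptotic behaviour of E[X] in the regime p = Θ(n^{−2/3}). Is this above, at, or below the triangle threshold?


Number of potential triangles: C(126, 3) = 325500.
Each occurs with probability p³ ≈ (0.19894)³ ≈ 7.87351978e-03.
By linearity: E[X] = C(126, 3)·p³ ≈ 325500 · 7.87351978e-03 ≈ 2562.830688.
Since α = 2/3 < 1, p = c/n^{2/3} ≫ 1/n is above the triangle threshold p ~ 1/n. Asymptotically E[X] ~ (c³/6)·n^{3(1−α)} = (5³/6)·n^{1} → ∞; triangles are abundant w.h.p.

E[X] ≈ 2562.830688; in regime p = Θ(1/n^{2/3}) E[X] diverges (above the triangle threshold p ~ 1/n).


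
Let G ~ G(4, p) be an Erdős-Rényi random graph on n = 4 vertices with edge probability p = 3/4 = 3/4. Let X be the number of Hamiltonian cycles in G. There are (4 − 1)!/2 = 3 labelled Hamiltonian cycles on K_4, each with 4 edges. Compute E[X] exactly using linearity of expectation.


K_4 has (4 − 1)!/2 = 3 labelled Hamiltonian cycles.
For each such Hamiltonian cycle H, let X_H = 1 if all 4 edges of H are present in G. Then P[X_H = 1] = p^{4} = (3/4)^{4} = 81/256.
By linearity: E[X] = Σ_H E[X_H] = 3 · p^{4} = 3 · 81/256 = 243/256.
Numerically: E[X] ≈ 0.949.

E[X] = 3 · (3/4)^{4} = 243/256 ≈ 0.949.


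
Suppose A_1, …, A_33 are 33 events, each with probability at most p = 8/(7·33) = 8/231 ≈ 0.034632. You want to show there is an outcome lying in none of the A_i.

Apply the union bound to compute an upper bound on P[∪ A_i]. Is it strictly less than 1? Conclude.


Union bound: P[∪_{i=1}^{33} A_i] ≤ Σ_i P[A_i] ≤ 33·p = 33·(8/231) = 8/7.
Numerically: 8/7 ≈ 1.142857.
Is 8/7 < 1? NO.
Since the bound 8/7 is ≥ 1, the union bound is uninformative here; it does NOT by itself certify existence.

33·p = 8/7 ≈ 1.142857; existence NOT certified by the union bound.


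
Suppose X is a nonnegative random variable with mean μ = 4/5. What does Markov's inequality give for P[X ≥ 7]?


μ = E[X] = 4/5, a = 7.
Markov: P[X ≥ 7] ≤ μ/a = (4/5)/7 = 4/35.
Numerically: ≈ 0.114286.
(Since a = 7 > μ = 0.800000, the bound 4/35 is < 1 and informative.)

P[X ≥ 7] ≤ 4/35 ≈ 0.114286.


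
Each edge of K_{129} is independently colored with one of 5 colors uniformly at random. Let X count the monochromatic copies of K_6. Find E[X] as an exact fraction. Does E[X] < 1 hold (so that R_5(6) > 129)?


E[X] = C(129, 6) · 5^{1 − 15} = 5688177600 · 5^{−14} = 5688177600/6103515625.
As a reduced fraction: E[X] = 227527104/244140625 ≈ 0.931951.
Is E[X] < 1? YES.
Since E[X] < 1, there exists a 5-coloring of K_{129} with no monochromatic K_6; hence R_5(6) > 129.

E[X] = 227527104/244140625 ≈ 0.931951; E[X] < 1, so R_5(6) > 129.


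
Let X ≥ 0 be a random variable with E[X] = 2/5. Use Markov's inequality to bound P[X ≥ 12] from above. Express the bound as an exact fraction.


μ = E[X] = 2/5, a = 12.
Markov: P[X ≥ 12] ≤ μ/a = (2/5)/12 = 1/30.
Numerically: ≈ 0.033.
(Since a = 12 > μ = 0.400, the bound 1/30 is < 1 and informative.)

P[X ≥ 12] ≤ 1/30 ≈ 0.033.


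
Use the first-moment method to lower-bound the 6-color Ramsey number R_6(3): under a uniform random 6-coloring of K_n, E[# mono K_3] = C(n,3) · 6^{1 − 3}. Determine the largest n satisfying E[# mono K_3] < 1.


We need C(n, 3) · 6^{1 − 3} < 1, i.e. C(n, 3) < 6^{3 − 1} = 36.
Check values of n near the boundary:
  n = 5: C(5, 3) = 10; 10 < 36? YES
  n = 6: C(6, 3) = 20; 20 < 36? YES
  n = 7: C(7, 3) = 35; 35 < 36? YES
  n = 8: C(8, 3) = 56; 56 < 36? NO
  n = 9: C(9, 3) = 84; 84 < 36? NO
  n = 10: C(10, 3) = 120; 120 < 36? NO
The largest n with C(n, 3) < 36 is n = 7 (where E[X] = 35/36 ≈ 0.97222). Hence R_6(3) > 7, i.e. R_6(3) ≥ 8.

Largest n = 7; hence R_6(3) > 7.


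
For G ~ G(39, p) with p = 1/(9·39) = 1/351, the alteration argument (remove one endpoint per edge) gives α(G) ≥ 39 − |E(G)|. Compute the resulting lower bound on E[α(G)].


E[|E(G)|] = C(39, 2)·p = 741 · (1/351) = 19/9.
E[α(G)] ≥ n − E[|E(G)|] = 39 − 19/9 = 332/9.
Numerically: ≈ 36.88889.
(This is only a lower bound; the true E[α(G)] may be larger.)

E[α(G)] ≥ 332/9 ≈ 36.88889.


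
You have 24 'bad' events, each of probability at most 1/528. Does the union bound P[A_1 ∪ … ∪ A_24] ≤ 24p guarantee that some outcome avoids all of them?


Union bound: P[∪_{i=1}^{24} A_i] ≤ Σ_i P[A_i] ≤ 24·p = 24·(1/528) = 1/22.
Numerically: 1/22 ≈ 0.04545.
Is 1/22 < 1? YES.
Since P[∪ A_i] ≤ 1/22 < 1, the complement has P[∩ A_i^c] ≥ 1 − 1/22 = 21/22 > 0, so some outcome avoids every A_i.

24·p = 1/22 ≈ 0.04545; existence CERTIFIED by the union bound.


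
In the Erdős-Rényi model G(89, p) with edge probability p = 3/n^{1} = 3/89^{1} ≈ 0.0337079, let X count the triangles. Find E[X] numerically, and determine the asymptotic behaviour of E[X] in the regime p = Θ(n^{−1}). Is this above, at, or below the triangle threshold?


Number of potential triangles: C(89, 3) = 113564.
Each occurs with probability p³ ≈ (0.0337079)³ ≈ 3.82995564e-05.
By linearity: E[X] = C(89, 3)·p³ ≈ 113564 · 3.82995564e-05 ≈ 4.349451.
Here α = 1, so p = 3/n is exactly at the triangle threshold p ~ 1/n. Asymptotically E[X] → c³/6 = 3³/6 = 9/2 ≈ 4.500000, a bounded constant. In this regime the triangle count is asymptotically Poisson(c³/6).

E[X] ≈ 4.349451; in regime p = Θ(1/n^{1}) E[X] stays bounded (at the triangle threshold p ~ 1/n).


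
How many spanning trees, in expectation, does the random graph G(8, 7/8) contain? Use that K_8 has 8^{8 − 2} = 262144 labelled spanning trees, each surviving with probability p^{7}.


K_8 has 8^{8 − 2} = 262144 labelled spanning trees.
For each such spanning tree H, let X_H = 1 if all 7 edges of H are present in G. Then P[X_H = 1] = p^{7} = (7/8)^{7} = 823543/2097152.
By linearity of expectation: E[X] = Σ_H E[X_H] = 262144 · p^{7} = 262144 · 823543/2097152 = 823543/8.
Numerically: E[X] ≈ 1.03e+05.

E[X] = 262144 · (7/8)^{7} = 823543/8 ≈ 1.03e+05.


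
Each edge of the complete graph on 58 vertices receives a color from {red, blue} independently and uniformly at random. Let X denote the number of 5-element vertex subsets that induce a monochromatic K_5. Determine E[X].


Let X = Σ_S X_S over the C(58, 5) = 4582116 subsets S of size 5, where X_S = 1 if the K_5 on S is monochromatic.
For a fixed S, the K_5 on S has C(5, 2) = 10 edges. P[all 10 edges red] = (1/2)^10, and likewise for blue, so P[monochromatic] = 2·(1/2)^10 = 2^{1 − 10} = 1/512.
Summing: E[X] = C(58, 5) · 2^{1 − 10} = 4582116 · 1/512 = 1145529/128.
Numerically: E[X] ≈ 8949.4453.

E[X] = C(58,5)·2^(1−C(5,2)) = 1145529/128 ≈ 8949.4453.


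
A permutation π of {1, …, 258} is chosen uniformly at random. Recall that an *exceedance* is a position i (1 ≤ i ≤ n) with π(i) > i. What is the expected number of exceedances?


Write X = Σ_{i=1}^{258} X_i, where X_i = 1_{π(i) > i}.
For each fixed i, π(i) is uniform over {1, …, 258} (marginal of a uniform permutation), so P[π(i) > i] = (n − i)/n. Summing: Σ_{i=1}^{258} (n − i)/n = (0 + 1 + … + 257)/258 = 258(258 − 1)/(2·258) = (258 − 1)/2.
Hence E[X] = Σ_{i=1}^{258} (258 − i)/258 = 257/2 ≈ 128.5000.

E[X] = 257/2 = 128.5000.


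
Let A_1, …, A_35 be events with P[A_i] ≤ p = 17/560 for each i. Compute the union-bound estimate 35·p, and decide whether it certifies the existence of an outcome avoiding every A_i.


Union bound: P[∪_{i=1}^{35} A_i] ≤ Σ_i P[A_i] ≤ 35·p = 35·(17/560) = 17/16.
Numerically: 17/16 ≈ 1.0625000.
Is 17/16 < 1? NO.
Since the bound 17/16 is ≥ 1, the union bound is uninformative here; it does NOT by itself certify existence.

35·p = 17/16 ≈ 1.0625000; existence NOT certified by the union bound.


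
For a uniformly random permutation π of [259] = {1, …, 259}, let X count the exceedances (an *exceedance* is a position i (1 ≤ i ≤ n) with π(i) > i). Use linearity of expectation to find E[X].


Write X = Σ_{i=1}^{259} X_i, where X_i = 1_{π(i) > i}.
For each fixed i, π(i) is uniform over {1, …, 259} (marginal of a uniform permutation), so P[π(i) > i] = (n − i)/n. Summing: Σ_{i=1}^{259} (n − i)/n = (0 + 1 + … + 258)/259 = 259(259 − 1)/(2·259) = (259 − 1)/2.
Hence E[X] = Σ_{i=1}^{259} (259 − i)/259 = 129 ≈ 129.00000.

E[X] = 129 = 129.00000.


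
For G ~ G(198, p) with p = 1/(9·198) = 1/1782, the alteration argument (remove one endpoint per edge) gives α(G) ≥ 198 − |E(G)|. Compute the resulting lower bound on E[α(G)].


E[|E(G)|] = C(198, 2)·p = 19503 · (1/1782) = 197/18.
E[α(G)] ≥ n − E[|E(G)|] = 198 − 197/18 = 3367/18.
Numerically: ≈ 187.056.
(This is only a lower bound; the true E[α(G)] may be larger.)

E[α(G)] ≥ 3367/18 ≈ 187.056.


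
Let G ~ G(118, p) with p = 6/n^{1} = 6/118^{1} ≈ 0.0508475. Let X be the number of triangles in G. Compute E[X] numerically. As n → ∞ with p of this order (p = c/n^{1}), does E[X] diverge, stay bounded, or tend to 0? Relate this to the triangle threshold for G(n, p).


Number of potential triangles: C(118, 3) = 266916.
Each occurs with probability p³ ≈ (0.0508475)³ ≈ 1.31464268e-04.
By linearity: E[X] = C(118, 3)·p³ ≈ 266916 · 1.31464268e-04 ≈ 35.089917.
Here α = 1, so p = 6/n is exactly at the triangle threshold p ~ 1/n. Asymptotically E[X] → c³/6 = 6³/6 = 36 ≈ 36.000000, a bounded constant. In this regime the triangle count is asymptotically Poisson(c³/6).

E[X] ≈ 35.089917; in regime p = Θ(1/n^{1}) E[X] stays bounded (at the triangle threshold p ~ 1/n).


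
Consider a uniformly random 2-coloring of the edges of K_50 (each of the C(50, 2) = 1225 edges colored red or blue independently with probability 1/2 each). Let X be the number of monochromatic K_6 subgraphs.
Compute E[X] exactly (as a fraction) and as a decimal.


Let X = Σ_S X_S over the C(50, 6) = 15890700 subsets S of size 6, where X_S = 1 if the K_6 on S is monochromatic.
For a fixed S, the K_6 on S has C(6, 2) = 15 edges. P[all 15 edges red] = (1/2)^15, and likewise for blue, so P[monochromatic] = 2·(1/2)^15 = 2^{1 − 15} = 1/16384.
By linearity: E[X] = C(50, 6) · 2^{1 − 15} = 15890700 · 1/16384 = 3972675/4096.
Numerically: E[X] ≈ 969.891.

E[X] = C(50,6)·2^(1−C(6,2)) = 3972675/4096 ≈ 969.891.


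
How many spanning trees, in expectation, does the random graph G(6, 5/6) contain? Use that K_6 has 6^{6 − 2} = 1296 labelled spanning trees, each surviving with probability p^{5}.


K_6 has 6^{6 − 2} = 1296 labelled spanning trees.
For each such spanning tree H, let X_H = 1 if all 5 edges of H are present in G. Then P[X_H = 1] = p^{5} = (5/6)^{5} = 3125/7776.
By linearity of expectation: E[X] = Σ_H E[X_H] = 1296 · p^{5} = 1296 · 3125/7776 = 3125/6.
Numerically: E[X] ≈ 520.83.

E[X] = 1296 · (5/6)^{5} = 3125/6 ≈ 520.83.


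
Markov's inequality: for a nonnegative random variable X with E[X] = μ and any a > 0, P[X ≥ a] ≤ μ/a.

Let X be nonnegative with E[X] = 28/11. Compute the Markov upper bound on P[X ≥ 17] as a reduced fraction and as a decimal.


μ = E[X] = 28/11, a = 17.
Markov: P[X ≥ 17] ≤ μ/a = (28/11)/17 = 28/187.
Numerically: ≈ 0.1497.
(Since a = 17 > μ = 2.5455, the bound 28/187 is < 1 and informative.)

P[X ≥ 17] ≤ 28/187 ≈ 0.1497.


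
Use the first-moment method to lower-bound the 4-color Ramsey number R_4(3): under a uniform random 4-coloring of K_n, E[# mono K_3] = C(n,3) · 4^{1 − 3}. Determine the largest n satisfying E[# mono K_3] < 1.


We need C(n, 3) · 4^{1 − 3} < 1, i.e. C(n, 3) < 4^{3 − 1} = 16.
Check values of n near the boundary:
  n = 3: C(3, 3) = 1; 1 < 16? YES
  n = 4: C(4, 3) = 4; 4 < 16? YES
  n = 5: C(5, 3) = 10; 10 < 16? YES
  n = 6: C(6, 3) = 20; 20 < 16? NO
  n = 7: C(7, 3) = 35; 35 < 16? NO
  n = 8: C(8, 3) = 56; 56 < 16? NO
The largest n with C(n, 3) < 16 is n = 5 (where E[X] = 5/8 ≈ 0.6250). Hence R_4(3) > 5, i.e. R_4(3) ≥ 6.

Largest n = 5; hence R_4(3) > 5.


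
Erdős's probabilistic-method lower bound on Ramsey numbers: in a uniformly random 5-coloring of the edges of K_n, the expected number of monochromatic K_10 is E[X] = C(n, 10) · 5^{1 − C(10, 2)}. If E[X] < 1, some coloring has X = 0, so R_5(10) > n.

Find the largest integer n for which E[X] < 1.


We need C(n, 10) · 5^{1 − 45} < 1, i.e. C(n, 10) < 5^{45 − 1} = 5684341886080801486968994140625.
Check values of n near the boundary:
  n = 5389: C(5389, 10) = 5645340767466558997768874792926; 5645340767466558997768874792926 < 5684341886080801486968994140625? YES
  n = 5390: C(5390, 10) = 5655833965919099070255434039753; 5655833965919099070255434039753 < 5684341886080801486968994140625? YES
  n = 5391: C(5391, 10) = 5666344714787188828795213697883; 5666344714787188828795213697883 < 5684341886080801486968994140625? YES
  n = 5392: C(5392, 10) = 5676873040158402483252283957448; 5676873040158402483252283957448 < 5684341886080801486968994140625? YES
  n = 5393: C(5393, 10) = 5687418968154238267170642278008; 5687418968154238267170642278008 < 5684341886080801486968994140625? NO
  n = 5394: C(5394, 10) = 5697982524930156243149785372878; 5697982524930156243149785372878 < 5684341886080801486968994140625? NO
The largest n with C(n, 10) < 5684341886080801486968994140625 is n = 5392 (where E[X] = 5676873040158402483252283957448/5684341886080801486968994140625 ≈ 0.99869). Hence R_5(10) > 5392, i.e. R_5(10) ≥ 5393.

Largest n = 5392; hence R_5(10) > 5392.


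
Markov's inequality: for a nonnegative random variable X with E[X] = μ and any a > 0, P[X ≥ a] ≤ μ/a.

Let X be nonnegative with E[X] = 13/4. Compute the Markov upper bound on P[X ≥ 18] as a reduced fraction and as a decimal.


μ = E[X] = 13/4, a = 18.
Markov: P[X ≥ 18] ≤ μ/a = (13/4)/18 = 13/72.
Numerically: ≈ 0.18056.
(Since a = 18 > μ = 3.25000, the bound 13/72 is < 1 and informative.)

P[X ≥ 18] ≤ 13/72 ≈ 0.18056.


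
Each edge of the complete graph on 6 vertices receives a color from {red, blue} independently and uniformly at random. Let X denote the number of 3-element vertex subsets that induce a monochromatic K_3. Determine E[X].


Let X = Σ_S X_S over the C(6, 3) = 20 subsets S of size 3, where X_S = 1 if the K_3 on S is monochromatic.
For a fixed S, the K_3 on S has C(3, 2) = 3 edges. P[all 3 edges red] = (1/2)^3, and likewise for blue, so P[monochromatic] = 2·(1/2)^3 = 2^{1 − 3} = 1/4.
Summing: E[X] = C(6, 3) · 2^{1 − 3} = 20 · 1/4 = 5.
Numerically: E[X] ≈ 5.000.

E[X] = C(6,3)·2^(1−C(3,2)) = 5 ≈ 5.000.


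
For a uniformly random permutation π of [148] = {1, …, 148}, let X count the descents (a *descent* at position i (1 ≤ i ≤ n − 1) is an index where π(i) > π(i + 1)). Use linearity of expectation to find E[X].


Write X = Σ X_I over i = 1, …, 147, with X_I the indicator of one descent.
There are 147 indicators.
For each fixed i, the pair (π(i), π(i+1)) is a uniformly random ordered pair of distinct values from {1, …, 148}; by symmetry P[π(i) > π(i+1)] = 1/2.
By linearity: E[X] = 147 · (1/2) = (148 − 1) · (1/2) = 147/2 ≈ 73.500.

E[X] = 147/2 = 73.500.


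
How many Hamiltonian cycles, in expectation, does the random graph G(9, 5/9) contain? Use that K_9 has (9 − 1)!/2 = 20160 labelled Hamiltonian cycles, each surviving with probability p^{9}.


K_9 has (9 − 1)!/2 = 20160 labelled Hamiltonian cycles.
For each such Hamiltonian cycle H, let X_H = 1 if all 9 edges of H are present in G. Then P[X_H = 1] = p^{9} = (5/9)^{9} = 1953125/387420489.
By linearity: E[X] = Σ_H E[X_H] = 20160 · p^{9} = 20160 · 1953125/387420489 = 4375000000/43046721.
Numerically: E[X] ≈ 102.

E[X] = 20160 · (5/9)^{9} = 4375000000/43046721 ≈ 102.


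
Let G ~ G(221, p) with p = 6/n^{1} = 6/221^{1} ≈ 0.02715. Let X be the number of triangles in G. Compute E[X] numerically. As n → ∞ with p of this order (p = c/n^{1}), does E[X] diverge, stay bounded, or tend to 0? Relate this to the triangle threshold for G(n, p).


Number of potential triangles: C(221, 3) = 1774630.
Each occurs with probability p³ ≈ (0.02715)³ ≈ 2.001137e-05.
By linearity: E[X] = C(221, 3)·p³ ≈ 1774630 · 2.001137e-05 ≈ 35.5128.
Here α = 1, so p = 6/n is exactly at the triangle threshold p ~ 1/n. Asymptotically E[X] → c³/6 = 6³/6 = 36 ≈ 36.0000, a bounded constant. In this regime the triangle count is asymptotically Poisson(c³/6).

E[X] ≈ 35.5128; in regime p = Θ(1/n^{1}) E[X] stays bounded (at the triangle threshold p ~ 1/n).


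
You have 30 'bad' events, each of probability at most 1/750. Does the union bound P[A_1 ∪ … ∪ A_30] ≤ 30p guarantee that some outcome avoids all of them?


Union bound: P[∪_{i=1}^{30} A_i] ≤ Σ_i P[A_i] ≤ 30·p = 30·(1/750) = 1/25.
Numerically: 1/25 ≈ 0.0400000.
Is 1/25 < 1? YES.
Since P[∪ A_i] ≤ 1/25 < 1, the complement has P[∩ A_i^c] ≥ 1 − 1/25 = 24/25 > 0, so some outcome avoids every A_i.

30·p = 1/25 ≈ 0.0400000; existence CERTIFIED by the union bound.


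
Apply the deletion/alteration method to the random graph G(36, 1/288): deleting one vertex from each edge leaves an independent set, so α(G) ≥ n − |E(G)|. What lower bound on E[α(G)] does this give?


E[|E(G)|] = C(36, 2)·p = 630 · (1/288) = 35/16.
E[α(G)] ≥ n − E[|E(G)|] = 36 − 35/16 = 541/16.
Numerically: ≈ 33.8125.
(This is only a lower bound; the true E[α(G)] may be larger.)

E[α(G)] ≥ 541/16 ≈ 33.8125.


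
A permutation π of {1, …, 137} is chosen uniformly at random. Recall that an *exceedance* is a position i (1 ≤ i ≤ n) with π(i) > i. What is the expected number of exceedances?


Write X = Σ_{i=1}^{137} X_i, where X_i = 1_{π(i) > i}.
For each fixed i, π(i) is uniform over {1, …, 137} (marginal of a uniform permutation), so P[π(i) > i] = (n − i)/n. Summing: Σ_{i=1}^{137} (n − i)/n = (0 + 1 + … + 136)/137 = 137(137 − 1)/(2·137) = (137 − 1)/2.
Hence E[X] = Σ_{i=1}^{137} (137 − i)/137 = 68 ≈ 68.0000.

E[X] = 68 = 68.0000.


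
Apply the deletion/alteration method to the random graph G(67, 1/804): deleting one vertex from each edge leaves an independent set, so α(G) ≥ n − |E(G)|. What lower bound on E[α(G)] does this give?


E[|E(G)|] = C(67, 2)·p = 2211 · (1/804) = 11/4.
E[α(G)] ≥ n − E[|E(G)|] = 67 − 11/4 = 257/4.
Numerically: ≈ 64.2500.
(This is only a lower bound; the true E[α(G)] may be larger.)

E[α(G)] ≥ 257/4 ≈ 64.2500.


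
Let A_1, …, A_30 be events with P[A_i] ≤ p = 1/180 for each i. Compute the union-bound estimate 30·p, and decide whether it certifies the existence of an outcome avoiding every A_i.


Union bound: P[∪_{i=1}^{30} A_i] ≤ Σ_i P[A_i] ≤ 30·p = 30·(1/180) = 1/6.
Numerically: 1/6 ≈ 0.166667.
Is 1/6 < 1? YES.
Since P[∪ A_i] ≤ 1/6 < 1, the complement has P[∩ A_i^c] ≥ 1 − 1/6 = 5/6 > 0, so some outcome avoids every A_i.

30·p = 1/6 ≈ 0.166667; existence CERTIFIED by the union bound.


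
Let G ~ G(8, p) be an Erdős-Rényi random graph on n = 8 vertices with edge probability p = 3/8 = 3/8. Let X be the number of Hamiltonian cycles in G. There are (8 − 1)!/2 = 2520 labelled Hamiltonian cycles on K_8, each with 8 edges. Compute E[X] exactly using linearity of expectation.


K_8 has (8 − 1)!/2 = 2520 labelled Hamiltonian cycles.
For each such Hamiltonian cycle H, let X_H = 1 if all 8 edges of H are present in G. Then P[X_H = 1] = p^{8} = (3/8)^{8} = 6561/16777216.
Summing the indicators: E[X] = Σ_H E[X_H] = 2520 · p^{8} = 2520 · 6561/16777216 = 2066715/2097152.
Numerically: E[X] ≈ 0.985.

E[X] = 2520 · (3/8)^{8} = 2066715/2097152 ≈ 0.985.
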